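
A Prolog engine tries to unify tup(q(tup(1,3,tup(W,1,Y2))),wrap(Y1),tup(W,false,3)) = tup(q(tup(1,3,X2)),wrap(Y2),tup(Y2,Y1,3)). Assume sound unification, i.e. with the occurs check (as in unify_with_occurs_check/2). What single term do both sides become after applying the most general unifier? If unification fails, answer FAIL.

tup(q(tup(1,3,tup(false,1,false))),wrap(false),tup(false,false,3))

Decompose tup/3: q(tup(1,3,tup(W,1,Y2))) = q(tup(1,3,X2)),  wrap(Y1) = wrap(Y2),  tup(W,false,3) = tup(Y2,Y1,3).
Decompose q/1: tup(1,3,tup(W,1,Y2)) = tup(1,3,X2).
Decompose tup/3: 1 = 1,  3 = 3,  tup(W,1,Y2) = X2.
Delete trivial equation 1 = 1.
Delete trivial equation 3 = 3.
Bind X2 := tup(W,1,Y2); no other remaining equation mentions X2.
Decompose wrap/1: Y1 = Y2.
Bind Y1 := Y2; substituting into the remaining equation gives: tup(W,false,3) = tup(Y2,Y2,3).
Decompose tup/3: W = Y2,  false = Y2,  3 = 3.
Bind W := Y2; no other remaining equation mentions W. Substituting into the earlier binding gives X2 := tup(Y2,1,Y2).
Bind Y2 := false; no other remaining equation mentions Y2. Substituting into the earlier bindings gives X2 := tup(false,1,false), Y1 := false, W := false.
Delete trivial equation 3 = 3.
Applying the MGU to either side gives tup(q(tup(1,3,tup(false,1,false))),wrap(false),tup(false,false,3)).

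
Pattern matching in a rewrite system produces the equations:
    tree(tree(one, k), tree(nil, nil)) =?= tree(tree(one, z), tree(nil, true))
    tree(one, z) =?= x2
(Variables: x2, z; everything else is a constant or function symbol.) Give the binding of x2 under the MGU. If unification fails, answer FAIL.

FAIL

Decompose tree/2: tree(one, k) =?= tree(one, z),  tree(nil, nil) =?= tree(nil, true).
Decompose tree/2: one =?= one,  k =?= z.
Delete trivial equation one =?= one.
Bind z := k; substituting into the one remaining equation that mentions z gives: tree(one, k) =?= x2.
Decompose tree/2: nil =?= nil,  nil =?= true.
Delete trivial equation nil =?= nil.
Clash: constants nil and true differ; no unifier exists.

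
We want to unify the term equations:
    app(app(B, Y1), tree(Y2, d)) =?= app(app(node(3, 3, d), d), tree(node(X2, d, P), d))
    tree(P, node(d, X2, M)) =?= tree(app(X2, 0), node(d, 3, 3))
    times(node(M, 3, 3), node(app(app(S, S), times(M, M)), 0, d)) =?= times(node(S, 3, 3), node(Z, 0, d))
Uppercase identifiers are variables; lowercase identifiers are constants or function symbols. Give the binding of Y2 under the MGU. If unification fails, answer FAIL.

node(3, d, app(3, 0))

Decompose app/2: app(B, Y1) =?= app(node(3, 3, d), d),  tree(Y2, d) =?= tree(node(X2, d, P), d).
Decompose app/2: B =?= node(3, 3, d),  Y1 =?= d.
Bind B := node(3, 3, d); no other remaining equation mentions B.
Bind Y1 := d; no other remaining equation mentions Y1.
Decompose tree/2: Y2 =?= node(X2, d, P),  d =?= d.
Bind Y2 := node(X2, d, P); no other remaining equation mentions Y2.
Delete trivial equation d =?= d.
Decompose tree/2: P =?= app(X2, 0),  node(d, X2, M) =?= node(d, 3, 3).
Bind P := app(X2, 0); no other remaining equation mentions P. Substituting into the earlier binding gives Y2 := node(X2, d, app(X2, 0)).
Decompose node/3: d =?= d,  X2 =?= 3,  M =?= 3.
Delete trivial equation d =?= d.
Bind X2 := 3; no other remaining equation mentions X2. Substituting into the earlier bindings gives Y2 := node(3, d, app(3, 0)), P := app(3, 0).
Bind M := 3; substituting into the remaining equation gives: times(node(3, 3, 3), node(app(app(S, S), times(3, 3)), 0, d)) =?= times(node(S, 3, 3), node(Z, 0, d)).
Decompose times/2: node(3, 3, 3) =?= node(S, 3, 3),  node(app(app(S, S), times(3, 3)), 0, d) =?= node(Z, 0, d).
Decompose node/3: 3 =?= S,  3 =?= 3,  3 =?= 3.
Bind S := 3; substituting into the one remaining equation that mentions S gives: node(app(app(3, 3), times(3, 3)), 0, d) =?= node(Z, 0, d).
Delete trivial equation 3 =?= 3.
Delete trivial equation 3 =?= 3.
Decompose node/3: app(app(3, 3), times(3, 3)) =?= Z,  0 =?= 0,  d =?= d.
Bind Z := app(app(3, 3), times(3, 3)); no other remaining equation mentions Z.
Delete trivial equation 0 =?= 0.
Delete trivial equation d =?= d.
MGU = { B ↦ node(3, 3, d), Y1 ↦ d, Y2 ↦ node(3, d, app(3, 0)), P ↦ app(3, 0), X2 ↦ 3, M ↦ 3, S ↦ 3, Z ↦ app(app(3, 3), times(3, 3)) }, so Y2 ↦ node(3, d, app(3, 0)).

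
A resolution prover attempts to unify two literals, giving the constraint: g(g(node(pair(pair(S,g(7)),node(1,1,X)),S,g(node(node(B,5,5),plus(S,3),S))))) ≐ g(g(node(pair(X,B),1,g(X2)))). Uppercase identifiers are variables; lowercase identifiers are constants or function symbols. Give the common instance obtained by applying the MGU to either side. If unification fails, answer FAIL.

g(g(node(pair(pair(1,g(7)),node(1,1,pair(1,g(7)))),1,g(node(node(node(1,1,pair(1,g(7))),5,5),plus(1,3),1)))))

Decompose g/1: g(node(pair(pair(S,g(7)),node(1,1,X)),S,g(node(node(B,5,5),plus(S,3),S)))) ≐ g(node(pair(X,B),1,g(X2))).
Decompose g/1: node(pair(pair(S,g(7)),node(1,1,X)),S,g(node(node(B,5,5),plus(S,3),S))) ≐ node(pair(X,B),1,g(X2)).
Decompose node/3: pair(pair(S,g(7)),node(1,1,X)) ≐ pair(X,B),  S ≐ 1,  g(node(node(B,5,5),plus(S,3),S)) ≐ g(X2).
Decompose pair/2: pair(S,g(7)) ≐ X,  node(1,1,X) ≐ B.
Bind X := pair(S,g(7)); substituting into the one remaining equation that mentions X gives: node(1,1,pair(S,g(7))) ≐ B.
Bind B := node(1,1,pair(S,g(7))); substituting into the one remaining equation that mentions B gives: g(node(node(node(1,1,pair(S,g(7))),5,5),plus(S,3),S)) ≐ g(X2).
Bind S := 1; substituting into the remaining equation gives: g(node(node(node(1,1,pair(1,g(7))),5,5),plus(1,3),1)) ≐ g(X2). Substituting into the earlier bindings gives X := pair(1,g(7)), B := node(1,1,pair(1,g(7))).
Decompose g/1: node(node(node(1,1,pair(1,g(7))),5,5),plus(1,3),1) ≐ X2.
Bind X2 := node(node(node(1,1,pair(1,g(7))),5,5),plus(1,3),1).
Applying the MGU to either side gives g(g(node(pair(pair(1,g(7)),node(1,1,pair(1,g(7)))),1,g(node(node(node(1,1,pair(1,g(7))),5,5),plus(1,3),1))))).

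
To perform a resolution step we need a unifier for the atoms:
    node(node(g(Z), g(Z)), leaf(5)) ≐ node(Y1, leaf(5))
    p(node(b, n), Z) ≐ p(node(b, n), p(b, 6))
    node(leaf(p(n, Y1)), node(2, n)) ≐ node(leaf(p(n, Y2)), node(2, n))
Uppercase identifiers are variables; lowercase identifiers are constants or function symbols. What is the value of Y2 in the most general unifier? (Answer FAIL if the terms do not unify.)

Decompose node/2: node(g(Z), g(Z)) ≐ Y1,  leaf(5) ≐ leaf(5).
Bind Y1 := node(g(Z), g(Z)); substituting into the one remaining equation that mentions Y1 gives: node(leaf(p(n, node(g(Z), g(Z)))), node(2, n)) ≐ node(leaf(p(n, Y2)), node(2, n)).
Delete trivial equation leaf(5) ≐ leaf(5).
Decompose p/2: node(b, n) ≐ node(b, n),  Z ≐ p(b, 6).
Delete trivial equation node(b, n) ≐ node(b, n).
Bind Z := p(b, 6); substituting into the remaining equation gives: node(leaf(p(n, node(g(p(b, 6)), g(p(b, 6))))), node(2, n)) ≐ node(leaf(p(n, Y2)), node(2, n)). Substituting into the earlier binding gives Y1 := node(g(p(b, 6)), g(p(b, 6))).
Decompose node/2: leaf(p(n, node(g(p(b, 6)), g(p(b, 6))))) ≐ leaf(p(n, Y2)),  node(2, n) ≐ node(2, n).
Decompose leaf/1: p(n, node(g(p(b, 6)), g(p(b, 6)))) ≐ p(n, Y2).
Decompose p/2: n ≐ n,  node(g(p(b, 6)), g(p(b, 6))) ≐ Y2.
Delete trivial equation n ≐ n.
Bind Y2 := node(g(p(b, 6)), g(p(b, 6))); no other remaining equation mentions Y2.
Delete trivial equation node(2, n) ≐ node(2, n).
MGU = { Y1 ↦ node(g(p(b, 6)), g(p(b, 6))), Z ↦ p(b, 6), Y2 ↦ node(g(p(b, 6)), g(p(b, 6))) }, so Y2 ↦ node(g(p(b, 6)), g(p(b, 6))).

node(g(p(b, 6)), g(p(b, 6)))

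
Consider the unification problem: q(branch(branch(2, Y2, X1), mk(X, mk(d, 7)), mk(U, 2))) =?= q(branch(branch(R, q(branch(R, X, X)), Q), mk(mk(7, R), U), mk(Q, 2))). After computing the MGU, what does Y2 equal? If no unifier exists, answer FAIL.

q(branch(2, mk(7, 2), mk(7, 2)))

Decompose q/1: branch(branch(2, Y2, X1), mk(X, mk(d, 7)), mk(U, 2)) =?= branch(branch(R, q(branch(R, X, X)), Q), mk(mk(7, R), U), mk(Q, 2)).
Decompose branch/3: branch(2, Y2, X1) =?= branch(R, q(branch(R, X, X)), Q),  mk(X, mk(d, 7)) =?= mk(mk(7, R), U),  mk(U, 2) =?= mk(Q, 2).
Decompose branch/3: 2 =?= R,  Y2 =?= q(branch(R, X, X)),  X1 =?= Q.
Bind R := 2; substituting into the 2 remaining equations that mention R gives: Y2 =?= q(branch(2, X, X)),  mk(X, mk(d, 7)) =?= mk(mk(7, 2), U).
Bind Y2 := q(branch(2, X, X)); no other remaining equation mentions Y2.
Bind X1 := Q; no other remaining equation mentions X1.
Decompose mk/2: X =?= mk(7, 2),  mk(d, 7) =?= U.
Bind X := mk(7, 2); no other remaining equation mentions X. Substituting into the earlier binding gives Y2 := q(branch(2, mk(7, 2), mk(7, 2))).
Bind U := mk(d, 7); substituting into the remaining equation gives: mk(mk(d, 7), 2) =?= mk(Q, 2).
Decompose mk/2: mk(d, 7) =?= Q,  2 =?= 2.
Bind Q := mk(d, 7); no other remaining equation mentions Q. Substituting into the earlier binding gives X1 := mk(d, 7).
Delete trivial equation 2 =?= 2.
MGU = { R ↦ 2, Y2 ↦ q(branch(2, mk(7, 2), mk(7, 2))), X1 ↦ mk(d, 7), X ↦ mk(7, 2), U ↦ mk(d, 7), Q ↦ mk(d, 7) }, so Y2 ↦ q(branch(2, mk(7, 2), mk(7, 2))).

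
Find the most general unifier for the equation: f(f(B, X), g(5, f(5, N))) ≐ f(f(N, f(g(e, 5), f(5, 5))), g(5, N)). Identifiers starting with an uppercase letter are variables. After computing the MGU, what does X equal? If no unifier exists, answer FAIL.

FAIL

Decompose f/2: f(B, X) ≐ f(N, f(g(e, 5), f(5, 5))),  g(5, f(5, N)) ≐ g(5, N).
Decompose f/2: B ≐ N,  X ≐ f(g(e, 5), f(5, 5)).
Bind B := N; no other remaining equation mentions B.
Bind X := f(g(e, 5), f(5, 5)); no other remaining equation mentions X.
Decompose g/2: 5 ≐ 5,  f(5, N) ≐ N.
Delete trivial equation 5 ≐ 5.
Occurs check fails: N occurs in f(5, N); the equation N ≐ f(5, N) has no finite solution.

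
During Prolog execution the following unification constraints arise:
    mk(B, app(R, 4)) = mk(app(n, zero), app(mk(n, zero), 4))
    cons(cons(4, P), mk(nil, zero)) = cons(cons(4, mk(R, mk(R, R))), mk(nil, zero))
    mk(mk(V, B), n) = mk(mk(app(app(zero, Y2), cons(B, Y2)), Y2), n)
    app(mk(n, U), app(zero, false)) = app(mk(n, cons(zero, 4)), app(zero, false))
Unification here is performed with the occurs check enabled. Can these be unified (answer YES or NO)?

YES

Decompose mk/2: B = app(n, zero),  app(R, 4) = app(mk(n, zero), 4).
Bind B := app(n, zero); substituting into the one remaining equation that mentions B gives: mk(mk(V, app(n, zero)), n) = mk(mk(app(app(zero, Y2), cons(app(n, zero), Y2)), Y2), n).
Decompose app/2: R = mk(n, zero),  4 = 4.
Bind R := mk(n, zero); substituting into the one remaining equation that mentions R gives: cons(cons(4, P), mk(nil, zero)) = cons(cons(4, mk(mk(n, zero), mk(mk(n, zero), mk(n, zero)))), mk(nil, zero)).
Delete trivial equation 4 = 4.
Decompose cons/2: cons(4, P) = cons(4, mk(mk(n, zero), mk(mk(n, zero), mk(n, zero)))),  mk(nil, zero) = mk(nil, zero).
Decompose cons/2: 4 = 4,  P = mk(mk(n, zero), mk(mk(n, zero), mk(n, zero))).
Delete trivial equation 4 = 4.
Bind P := mk(mk(n, zero), mk(mk(n, zero), mk(n, zero))); no other remaining equation mentions P.
Delete trivial equation mk(nil, zero) = mk(nil, zero).
Decompose mk/2: mk(V, app(n, zero)) = mk(app(app(zero, Y2), cons(app(n, zero), Y2)), Y2),  n = n.
Decompose mk/2: V = app(app(zero, Y2), cons(app(n, zero), Y2)),  app(n, zero) = Y2.
Bind V := app(app(zero, Y2), cons(app(n, zero), Y2)); no other remaining equation mentions V.
Bind Y2 := app(n, zero); no other remaining equation mentions Y2. Substituting into the earlier binding gives V := app(app(zero, app(n, zero)), cons(app(n, zero), app(n, zero))).
Delete trivial equation n = n.
Decompose app/2: mk(n, U) = mk(n, cons(zero, 4)),  app(zero, false) = app(zero, false).
Decompose mk/2: n = n,  U = cons(zero, 4).
Delete trivial equation n = n.
Bind U := cons(zero, 4); no other remaining equation mentions U.
Delete trivial equation app(zero, false) = app(zero, false).
No equations remain and no clash or occurs-check failure arose, so a unifier exists.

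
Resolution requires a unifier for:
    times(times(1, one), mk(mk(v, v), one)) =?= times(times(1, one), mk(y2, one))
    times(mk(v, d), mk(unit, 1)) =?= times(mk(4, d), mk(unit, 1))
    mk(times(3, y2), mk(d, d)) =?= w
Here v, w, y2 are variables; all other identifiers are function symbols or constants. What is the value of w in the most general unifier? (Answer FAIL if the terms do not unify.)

mk(times(3, mk(4, 4)), mk(d, d))

Decompose times/2: times(1, one) =?= times(1, one),  mk(mk(v, v), one) =?= mk(y2, one).
Delete trivial equation times(1, one) =?= times(1, one).
Decompose mk/2: mk(v, v) =?= y2,  one =?= one.
Bind y2 := mk(v, v); substituting into the one remaining equation that mentions y2 gives: mk(times(3, mk(v, v)), mk(d, d)) =?= w.
Delete trivial equation one =?= one.
Decompose times/2: mk(v, d) =?= mk(4, d),  mk(unit, 1) =?= mk(unit, 1).
Decompose mk/2: v =?= 4,  d =?= d.
Bind v := 4; substituting into the one remaining equation that mentions v gives: mk(times(3, mk(4, 4)), mk(d, d)) =?= w. Substituting into the earlier binding gives y2 := mk(4, 4).
Delete trivial equation d =?= d.
Delete trivial equation mk(unit, 1) =?= mk(unit, 1).
Bind w := mk(times(3, mk(4, 4)), mk(d, d)).
MGU = { y2 -> mk(4, 4), v -> 4, w -> mk(times(3, mk(4, 4)), mk(d, d)) }, so w -> mk(times(3, mk(4, 4)), mk(d, d)).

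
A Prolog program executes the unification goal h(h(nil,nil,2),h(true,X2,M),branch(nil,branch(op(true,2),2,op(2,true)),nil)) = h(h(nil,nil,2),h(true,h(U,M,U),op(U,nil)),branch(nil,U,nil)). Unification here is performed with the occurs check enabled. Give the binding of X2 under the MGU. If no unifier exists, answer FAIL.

h(branch(op(true,2),2,op(2,true)),op(branch(op(true,2),2,op(2,true)),nil),branch(op(true,2),2,op(2,true)))

Decompose h/3: h(nil,nil,2) = h(nil,nil,2),  h(true,X2,M) = h(true,h(U,M,U),op(U,nil)),  branch(nil,branch(op(true,2),2,op(2,true)),nil) = branch(nil,U,nil).
Delete trivial equation h(nil,nil,2) = h(nil,nil,2).
Decompose h/3: true = true,  X2 = h(U,M,U),  M = op(U,nil).
Delete trivial equation true = true.
Bind X2 := h(U,M,U); no other remaining equation mentions X2.
Bind M := op(U,nil); no other remaining equation mentions M. Substituting into the earlier binding gives X2 := h(U,op(U,nil),U).
Decompose branch/3: nil = nil,  branch(op(true,2),2,op(2,true)) = U,  nil = nil.
Delete trivial equation nil = nil.
Bind U := branch(op(true,2),2,op(2,true)); no other remaining equation mentions U. Substituting into the earlier bindings gives X2 := h(branch(op(true,2),2,op(2,true)),op(branch(op(true,2),2,op(2,true)),nil),branch(op(true,2),2,op(2,true))), M := op(branch(op(true,2),2,op(2,true)),nil).
Delete trivial equation nil = nil.
MGU = { X2 ↦ h(branch(op(true,2),2,op(2,true)),op(branch(op(true,2),2,op(2,true)),nil),branch(op(true,2),2,op(2,true))), M ↦ op(branch(op(true,2),2,op(2,true)),nil), U ↦ branch(op(true,2),2,op(2,true)) }, so X2 ↦ h(branch(op(true,2),2,op(2,true)),op(branch(op(true,2),2,op(2,true)),nil),branch(op(true,2),2,op(2,true))).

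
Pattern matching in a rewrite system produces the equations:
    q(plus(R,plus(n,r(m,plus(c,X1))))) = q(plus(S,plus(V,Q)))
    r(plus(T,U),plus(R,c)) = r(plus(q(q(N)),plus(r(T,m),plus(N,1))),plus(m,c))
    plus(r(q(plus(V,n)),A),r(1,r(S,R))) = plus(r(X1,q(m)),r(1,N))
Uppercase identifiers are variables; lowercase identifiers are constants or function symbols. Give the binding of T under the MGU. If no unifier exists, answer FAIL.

Decompose q/1: plus(R,plus(n,r(m,plus(c,X1)))) = plus(S,plus(V,Q)).
Decompose plus/2: R = S,  plus(n,r(m,plus(c,X1))) = plus(V,Q).
Bind R := S; substituting into the 2 remaining equations that mention R gives: r(plus(T,U),plus(S,c)) = r(plus(q(q(N)),plus(r(T,m),plus(N,1))),plus(m,c)),  plus(r(q(plus(V,n)),A),r(1,r(S,S))) = plus(r(X1,q(m)),r(1,N)).
Decompose plus/2: n = V,  r(m,plus(c,X1)) = Q.
Bind V := n; substituting into the one remaining equation that mentions V gives: plus(r(q(plus(n,n)),A),r(1,r(S,S))) = plus(r(X1,q(m)),r(1,N)).
Bind Q := r(m,plus(c,X1)); no other remaining equation mentions Q.
Decompose r/2: plus(T,U) = plus(q(q(N)),plus(r(T,m),plus(N,1))),  plus(S,c) = plus(m,c).
Decompose plus/2: T = q(q(N)),  U = plus(r(T,m),plus(N,1)).
Bind T := q(q(N)); substituting into the one remaining equation that mentions T gives: U = plus(r(q(q(N)),m),plus(N,1)).
Bind U := plus(r(q(q(N)),m),plus(N,1)); no other remaining equation mentions U.
Decompose plus/2: S = m,  c = c.
Bind S := m; substituting into the one remaining equation that mentions S gives: plus(r(q(plus(n,n)),A),r(1,r(m,m))) = plus(r(X1,q(m)),r(1,N)). Substituting into the earlier binding gives R := m.
Delete trivial equation c = c.
Decompose plus/2: r(q(plus(n,n)),A) = r(X1,q(m)),  r(1,r(m,m)) = r(1,N).
Decompose r/2: q(plus(n,n)) = X1,  A = q(m).
Bind X1 := q(plus(n,n)); no other remaining equation mentions X1. Substituting into the earlier binding gives Q := r(m,plus(c,q(plus(n,n)))).
Bind A := q(m); no other remaining equation mentions A.
Decompose r/2: 1 = 1,  r(m,m) = N.
Delete trivial equation 1 = 1.
Bind N := r(m,m). Substituting into the earlier bindings gives T := q(q(r(m,m))), U := plus(r(q(q(r(m,m))),m),plus(r(m,m),1)).
MGU = { R ↦ m, V ↦ n, Q ↦ r(m,plus(c,q(plus(n,n)))), T ↦ q(q(r(m,m))), U ↦ plus(r(q(q(r(m,m))),m),plus(r(m,m),1)), S ↦ m, X1 ↦ q(plus(n,n)), A ↦ q(m), N ↦ r(m,m) }, so T ↦ q(q(r(m,m))).

q(q(r(m,m)))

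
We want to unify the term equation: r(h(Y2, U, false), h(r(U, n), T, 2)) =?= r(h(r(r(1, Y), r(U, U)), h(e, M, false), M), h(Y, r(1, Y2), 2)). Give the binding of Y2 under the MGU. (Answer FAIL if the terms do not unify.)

r(r(1, r(h(e, false, false), n)), r(h(e, false, false), h(e, false, false)))

Decompose r/2: h(Y2, U, false) =?= h(r(r(1, Y), r(U, U)), h(e, M, false), M),  h(r(U, n), T, 2) =?= h(Y, r(1, Y2), 2).
Decompose h/3: Y2 =?= r(r(1, Y), r(U, U)),  U =?= h(e, M, false),  false =?= M.
Bind Y2 := r(r(1, Y), r(U, U)); substituting into the one remaining equation that mentions Y2 gives: h(r(U, n), T, 2) =?= h(Y, r(1, r(r(1, Y), r(U, U))), 2).
Bind U := h(e, M, false); substituting into the one remaining equation that mentions U gives: h(r(h(e, M, false), n), T, 2) =?= h(Y, r(1, r(r(1, Y), r(h(e, M, false), h(e, M, false)))), 2). Substituting into the earlier binding gives Y2 := r(r(1, Y), r(h(e, M, false), h(e, M, false))).
Bind M := false; substituting into the remaining equation gives: h(r(h(e, false, false), n), T, 2) =?= h(Y, r(1, r(r(1, Y), r(h(e, false, false), h(e, false, false)))), 2). Substituting into the earlier bindings gives Y2 := r(r(1, Y), r(h(e, false, false), h(e, false, false))), U := h(e, false, false).
Decompose h/3: r(h(e, false, false), n) =?= Y,  T =?= r(1, r(r(1, Y), r(h(e, false, false), h(e, false, false)))),  2 =?= 2.
Bind Y := r(h(e, false, false), n); substituting into the one remaining equation that mentions Y gives: T =?= r(1, r(r(1, r(h(e, false, false), n)), r(h(e, false, false), h(e, false, false)))). Substituting into the earlier binding gives Y2 := r(r(1, r(h(e, false, false), n)), r(h(e, false, false), h(e, false, false))).
Bind T := r(1, r(r(1, r(h(e, false, false), n)), r(h(e, false, false), h(e, false, false)))); no other remaining equation mentions T.
Delete trivial equation 2 =?= 2.
MGU = { Y2 := r(r(1, r(h(e, false, false), n)), r(h(e, false, false), h(e, false, false))), U := h(e, false, false), M := false, Y := r(h(e, false, false), n), T := r(1, r(r(1, r(h(e, false, false), n)), r(h(e, false, false), h(e, false, false)))) }, so Y2 := r(r(1, r(h(e, false, false), n)), r(h(e, false, false), h(e, false, false))).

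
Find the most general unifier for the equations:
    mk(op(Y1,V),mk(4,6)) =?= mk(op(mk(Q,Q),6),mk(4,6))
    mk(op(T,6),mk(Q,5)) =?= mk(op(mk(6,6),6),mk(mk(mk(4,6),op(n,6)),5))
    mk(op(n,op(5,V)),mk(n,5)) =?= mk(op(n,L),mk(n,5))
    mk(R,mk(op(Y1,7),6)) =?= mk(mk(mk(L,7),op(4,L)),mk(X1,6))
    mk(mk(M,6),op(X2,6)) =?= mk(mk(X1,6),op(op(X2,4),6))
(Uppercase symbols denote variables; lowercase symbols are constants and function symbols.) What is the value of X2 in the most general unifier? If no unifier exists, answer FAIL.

Decompose mk/2: op(Y1,V) =?= op(mk(Q,Q),6),  mk(4,6) =?= mk(4,6).
Decompose op/2: Y1 =?= mk(Q,Q),  V =?= 6.
Bind Y1 := mk(Q,Q); substituting into the one remaining equation that mentions Y1 gives: mk(R,mk(op(mk(Q,Q),7),6)) =?= mk(mk(mk(L,7),op(4,L)),mk(X1,6)).
Bind V := 6; substituting into the one remaining equation that mentions V gives: mk(op(n,op(5,6)),mk(n,5)) =?= mk(op(n,L),mk(n,5)).
Delete trivial equation mk(4,6) =?= mk(4,6).
Decompose mk/2: op(T,6) =?= op(mk(6,6),6),  mk(Q,5) =?= mk(mk(mk(4,6),op(n,6)),5).
Decompose op/2: T =?= mk(6,6),  6 =?= 6.
Bind T := mk(6,6); no other remaining equation mentions T.
Delete trivial equation 6 =?= 6.
Decompose mk/2: Q =?= mk(mk(4,6),op(n,6)),  5 =?= 5.
Bind Q := mk(mk(4,6),op(n,6)); substituting into the one remaining equation that mentions Q gives: mk(R,mk(op(mk(mk(mk(4,6),op(n,6)),mk(mk(4,6),op(n,6))),7),6)) =?= mk(mk(mk(L,7),op(4,L)),mk(X1,6)). Substituting into the earlier binding gives Y1 := mk(mk(mk(4,6),op(n,6)),mk(mk(4,6),op(n,6))).
Delete trivial equation 5 =?= 5.
Decompose mk/2: op(n,op(5,6)) =?= op(n,L),  mk(n,5) =?= mk(n,5).
Decompose op/2: n =?= n,  op(5,6) =?= L.
Delete trivial equation n =?= n.
Bind L := op(5,6); substituting into the one remaining equation that mentions L gives: mk(R,mk(op(mk(mk(mk(4,6),op(n,6)),mk(mk(4,6),op(n,6))),7),6)) =?= mk(mk(mk(op(5,6),7),op(4,op(5,6))),mk(X1,6)).
Delete trivial equation mk(n,5) =?= mk(n,5).
Decompose mk/2: R =?= mk(mk(op(5,6),7),op(4,op(5,6))),  mk(op(mk(mk(mk(4,6),op(n,6)),mk(mk(4,6),op(n,6))),7),6) =?= mk(X1,6).
Bind R := mk(mk(op(5,6),7),op(4,op(5,6))); no other remaining equation mentions R.
Decompose mk/2: op(mk(mk(mk(4,6),op(n,6)),mk(mk(4,6),op(n,6))),7) =?= X1,  6 =?= 6.
Bind X1 := op(mk(mk(mk(4,6),op(n,6)),mk(mk(4,6),op(n,6))),7); substituting into the one remaining equation that mentions X1 gives: mk(mk(M,6),op(X2,6)) =?= mk(mk(op(mk(mk(mk(4,6),op(n,6)),mk(mk(4,6),op(n,6))),7),6),op(op(X2,4),6)).
Delete trivial equation 6 =?= 6.
Decompose mk/2: mk(M,6) =?= mk(op(mk(mk(mk(4,6),op(n,6)),mk(mk(4,6),op(n,6))),7),6),  op(X2,6) =?= op(op(X2,4),6).
Decompose mk/2: M =?= op(mk(mk(mk(4,6),op(n,6)),mk(mk(4,6),op(n,6))),7),  6 =?= 6.
Bind M := op(mk(mk(mk(4,6),op(n,6)),mk(mk(4,6),op(n,6))),7); no other remaining equation mentions M.
Delete trivial equation 6 =?= 6.
Decompose op/2: X2 =?= op(X2,4),  6 =?= 6.
Occurs check fails: X2 occurs in op(X2,4); the equation X2 =?= op(X2,4) has no finite solution.

FAIL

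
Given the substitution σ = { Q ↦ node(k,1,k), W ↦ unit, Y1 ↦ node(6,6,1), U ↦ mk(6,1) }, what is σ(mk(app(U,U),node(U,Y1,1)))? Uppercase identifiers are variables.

Replace each occurrence of Y1 with node(6,6,1).
Replace each occurrence of U with mk(6,1).
Result: mk(app(mk(6,1),mk(6,1)),node(mk(6,1),node(6,6,1),1)).

mk(app(mk(6,1),mk(6,1)),node(mk(6,1),node(6,6,1),1))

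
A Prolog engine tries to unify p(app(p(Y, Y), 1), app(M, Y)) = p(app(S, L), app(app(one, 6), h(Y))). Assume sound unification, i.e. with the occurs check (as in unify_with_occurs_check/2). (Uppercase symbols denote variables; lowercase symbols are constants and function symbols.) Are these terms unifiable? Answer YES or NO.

NO

Decompose p/2: app(p(Y, Y), 1) = app(S, L),  app(M, Y) = app(app(one, 6), h(Y)).
Decompose app/2: p(Y, Y) = S,  1 = L.
Bind S := p(Y, Y); no other remaining equation mentions S.
Bind L := 1; no other remaining equation mentions L.
Decompose app/2: M = app(one, 6),  Y = h(Y).
Bind M := app(one, 6); no other remaining equation mentions M.
Occurs check fails: Y occurs in h(Y); the equation Y = h(Y) has no finite solution.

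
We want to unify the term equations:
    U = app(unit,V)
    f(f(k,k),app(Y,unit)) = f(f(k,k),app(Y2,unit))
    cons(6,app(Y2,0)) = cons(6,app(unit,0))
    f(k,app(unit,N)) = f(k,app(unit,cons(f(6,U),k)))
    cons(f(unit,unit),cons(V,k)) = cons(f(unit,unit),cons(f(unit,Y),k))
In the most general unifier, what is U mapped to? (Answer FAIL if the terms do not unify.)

Bind U := app(unit,V); substituting into the one remaining equation that mentions U gives: f(k,app(unit,N)) = f(k,app(unit,cons(f(6,app(unit,V)),k))).
Decompose f/2: f(k,k) = f(k,k),  app(Y,unit) = app(Y2,unit).
Delete trivial equation f(k,k) = f(k,k).
Decompose app/2: Y = Y2,  unit = unit.
Bind Y := Y2; substituting into the one remaining equation that mentions Y gives: cons(f(unit,unit),cons(V,k)) = cons(f(unit,unit),cons(f(unit,Y2),k)).
Delete trivial equation unit = unit.
Decompose cons/2: 6 = 6,  app(Y2,0) = app(unit,0).
Delete trivial equation 6 = 6.
Decompose app/2: Y2 = unit,  0 = 0.
Bind Y2 := unit; substituting into the one remaining equation that mentions Y2 gives: cons(f(unit,unit),cons(V,k)) = cons(f(unit,unit),cons(f(unit,unit),k)). Substituting into the earlier binding gives Y := unit.
Delete trivial equation 0 = 0.
Decompose f/2: k = k,  app(unit,N) = app(unit,cons(f(6,app(unit,V)),k)).
Delete trivial equation k = k.
Decompose app/2: unit = unit,  N = cons(f(6,app(unit,V)),k).
Delete trivial equation unit = unit.
Bind N := cons(f(6,app(unit,V)),k); no other remaining equation mentions N.
Decompose cons/2: f(unit,unit) = f(unit,unit),  cons(V,k) = cons(f(unit,unit),k).
Delete trivial equation f(unit,unit) = f(unit,unit).
Decompose cons/2: V = f(unit,unit),  k = k.
Bind V := f(unit,unit); no other remaining equation mentions V. Substituting into the earlier bindings gives U := app(unit,f(unit,unit)), N := cons(f(6,app(unit,f(unit,unit))),k).
Delete trivial equation k = k.
MGU = { U -> app(unit,f(unit,unit)), Y -> unit, Y2 -> unit, N -> cons(f(6,app(unit,f(unit,unit))),k), V -> f(unit,unit) }, so U -> app(unit,f(unit,unit)).

app(unit,f(unit,unit))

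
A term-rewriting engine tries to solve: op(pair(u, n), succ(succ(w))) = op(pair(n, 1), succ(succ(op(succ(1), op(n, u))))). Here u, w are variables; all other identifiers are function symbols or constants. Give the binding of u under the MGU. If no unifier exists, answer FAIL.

FAIL

Decompose op/2: pair(u, n) = pair(n, 1),  succ(succ(w)) = succ(succ(op(succ(1), op(n, u)))).
Decompose pair/2: u = n,  n = 1.
Bind u := n; substituting into the one remaining equation that mentions u gives: succ(succ(w)) = succ(succ(op(succ(1), op(n, n)))).
Clash: constants n and 1 differ; no unifier exists.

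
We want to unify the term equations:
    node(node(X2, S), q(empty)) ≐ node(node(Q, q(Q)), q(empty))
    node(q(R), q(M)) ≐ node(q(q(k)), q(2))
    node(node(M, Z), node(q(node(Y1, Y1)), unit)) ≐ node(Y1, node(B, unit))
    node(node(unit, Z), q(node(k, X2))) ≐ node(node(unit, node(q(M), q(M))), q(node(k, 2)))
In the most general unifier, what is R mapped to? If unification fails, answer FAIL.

Decompose node/2: node(X2, S) ≐ node(Q, q(Q)),  q(empty) ≐ q(empty).
Decompose node/2: X2 ≐ Q,  S ≐ q(Q).
Bind X2 := Q; substituting into the one remaining equation that mentions X2 gives: node(node(unit, Z), q(node(k, Q))) ≐ node(node(unit, node(q(M), q(M))), q(node(k, 2))).
Bind S := q(Q); no other remaining equation mentions S.
Delete trivial equation q(empty) ≐ q(empty).
Decompose node/2: q(R) ≐ q(q(k)),  q(M) ≐ q(2).
Decompose q/1: R ≐ q(k).
Bind R := q(k); no other remaining equation mentions R.
Decompose q/1: M ≐ 2.
Bind M := 2; substituting into the remaining equations gives: node(node(2, Z), node(q(node(Y1, Y1)), unit)) ≐ node(Y1, node(B, unit)),  node(node(unit, Z), q(node(k, Q))) ≐ node(node(unit, node(q(2), q(2))), q(node(k, 2))).
Decompose node/2: node(2, Z) ≐ Y1,  node(q(node(Y1, Y1)), unit) ≐ node(B, unit).
Bind Y1 := node(2, Z); substituting into the one remaining equation that mentions Y1 gives: node(q(node(node(2, Z), node(2, Z))), unit) ≐ node(B, unit).
Decompose node/2: q(node(node(2, Z), node(2, Z))) ≐ B,  unit ≐ unit.
Bind B := q(node(node(2, Z), node(2, Z))); no other remaining equation mentions B.
Delete trivial equation unit ≐ unit.
Decompose node/2: node(unit, Z) ≐ node(unit, node(q(2), q(2))),  q(node(k, Q)) ≐ q(node(k, 2)).
Decompose node/2: unit ≐ unit,  Z ≐ node(q(2), q(2)).
Delete trivial equation unit ≐ unit.
Bind Z := node(q(2), q(2)); no other remaining equation mentions Z. Substituting into the earlier bindings gives Y1 := node(2, node(q(2), q(2))), B := q(node(node(2, node(q(2), q(2))), node(2, node(q(2), q(2))))).
Decompose q/1: node(k, Q) ≐ node(k, 2).
Decompose node/2: k ≐ k,  Q ≐ 2.
Delete trivial equation k ≐ k.
Bind Q := 2. Substituting into the earlier bindings gives X2 := 2, S := q(2).
MGU = { X2 := 2, S := q(2), R := q(k), M := 2, Y1 := node(2, node(q(2), q(2))), B := q(node(node(2, node(q(2), q(2))), node(2, node(q(2), q(2))))), Z := node(q(2), q(2)), Q := 2 }, so R := q(k).

q(k)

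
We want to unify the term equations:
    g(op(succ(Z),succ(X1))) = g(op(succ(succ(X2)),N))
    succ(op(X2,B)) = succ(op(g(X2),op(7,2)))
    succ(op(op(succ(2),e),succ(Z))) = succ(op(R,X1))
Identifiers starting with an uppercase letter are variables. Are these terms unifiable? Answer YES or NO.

NO

Decompose g/1: op(succ(Z),succ(X1)) = op(succ(succ(X2)),N).
Decompose op/2: succ(Z) = succ(succ(X2)),  succ(X1) = N.
Decompose succ/1: Z = succ(X2).
Bind Z := succ(X2); substituting into the one remaining equation that mentions Z gives: succ(op(op(succ(2),e),succ(succ(X2)))) = succ(op(R,X1)).
Bind N := succ(X1); no other remaining equation mentions N.
Decompose succ/1: op(X2,B) = op(g(X2),op(7,2)).
Decompose op/2: X2 = g(X2),  B = op(7,2).
Occurs check fails: X2 occurs in g(X2); the equation X2 = g(X2) has no finite solution.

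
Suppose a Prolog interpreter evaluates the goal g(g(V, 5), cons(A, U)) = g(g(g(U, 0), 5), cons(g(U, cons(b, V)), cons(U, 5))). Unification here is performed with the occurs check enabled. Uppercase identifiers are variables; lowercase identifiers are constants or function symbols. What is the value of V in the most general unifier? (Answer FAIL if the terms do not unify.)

FAIL

Decompose g/2: g(V, 5) = g(g(U, 0), 5),  cons(A, U) = cons(g(U, cons(b, V)), cons(U, 5)).
Decompose g/2: V = g(U, 0),  5 = 5.
Bind V := g(U, 0); substituting into the one remaining equation that mentions V gives: cons(A, U) = cons(g(U, cons(b, g(U, 0))), cons(U, 5)).
Delete trivial equation 5 = 5.
Decompose cons/2: A = g(U, cons(b, g(U, 0))),  U = cons(U, 5).
Bind A := g(U, cons(b, g(U, 0))); no other remaining equation mentions A.
Occurs check fails: U occurs in cons(U, 5); the equation U = cons(U, 5) has no finite solution.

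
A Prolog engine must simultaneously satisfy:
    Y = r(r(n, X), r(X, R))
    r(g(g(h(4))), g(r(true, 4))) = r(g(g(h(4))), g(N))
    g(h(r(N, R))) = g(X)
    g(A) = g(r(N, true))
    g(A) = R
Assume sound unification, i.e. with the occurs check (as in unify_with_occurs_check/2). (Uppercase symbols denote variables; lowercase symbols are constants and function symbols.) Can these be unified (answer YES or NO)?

Bind Y := r(r(n, X), r(X, R)); no other remaining equation mentions Y.
Decompose r/2: g(g(h(4))) = g(g(h(4))),  g(r(true, 4)) = g(N).
Delete trivial equation g(g(h(4))) = g(g(h(4))).
Decompose g/1: r(true, 4) = N.
Bind N := r(true, 4); substituting into the 2 remaining equations that mention N gives: g(h(r(r(true, 4), R))) = g(X),  g(A) = g(r(r(true, 4), true)).
Decompose g/1: h(r(r(true, 4), R)) = X.
Bind X := h(r(r(true, 4), R)); no other remaining equation mentions X. Substituting into the earlier binding gives Y := r(r(n, h(r(r(true, 4), R))), r(h(r(r(true, 4), R)), R)).
Decompose g/1: A = r(r(true, 4), true).
Bind A := r(r(true, 4), true); substituting into the remaining equation gives: g(r(r(true, 4), true)) = R.
Bind R := g(r(r(true, 4), true)). Substituting into the earlier bindings gives Y := r(r(n, h(r(r(true, 4), g(r(r(true, 4), true))))), r(h(r(r(true, 4), g(r(r(true, 4), true)))), g(r(r(true, 4), true)))), X := h(r(r(true, 4), g(r(r(true, 4), true)))).
No equations remain and no clash or occurs-check failure arose, so a unifier exists.

YES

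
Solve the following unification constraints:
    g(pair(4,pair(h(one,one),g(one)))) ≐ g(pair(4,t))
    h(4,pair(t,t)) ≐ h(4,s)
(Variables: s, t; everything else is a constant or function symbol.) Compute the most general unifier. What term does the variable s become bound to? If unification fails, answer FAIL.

Decompose g/1: pair(4,pair(h(one,one),g(one))) ≐ pair(4,t).
Decompose pair/2: 4 ≐ 4,  pair(h(one,one),g(one)) ≐ t.
Delete trivial equation 4 ≐ 4.
Bind t := pair(h(one,one),g(one)); substituting into the remaining equation gives: h(4,pair(pair(h(one,one),g(one)),pair(h(one,one),g(one)))) ≐ h(4,s).
Decompose h/2: 4 ≐ 4,  pair(pair(h(one,one),g(one)),pair(h(one,one),g(one))) ≐ s.
Delete trivial equation 4 ≐ 4.
Bind s := pair(pair(h(one,one),g(one)),pair(h(one,one),g(one))).
MGU = { t ↦ pair(h(one,one),g(one)), s ↦ pair(pair(h(one,one),g(one)),pair(h(one,one),g(one))) }, so s ↦ pair(pair(h(one,one),g(one)),pair(h(one,one),g(one))).

pair(pair(h(one,one),g(one)),pair(h(one,one),g(one)))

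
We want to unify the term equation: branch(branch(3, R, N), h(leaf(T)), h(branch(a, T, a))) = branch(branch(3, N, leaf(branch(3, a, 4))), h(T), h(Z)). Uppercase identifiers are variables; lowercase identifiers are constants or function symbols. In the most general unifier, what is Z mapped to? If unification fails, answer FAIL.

FAIL

Decompose branch/3: branch(3, R, N) = branch(3, N, leaf(branch(3, a, 4))),  h(leaf(T)) = h(T),  h(branch(a, T, a)) = h(Z).
Decompose branch/3: 3 = 3,  R = N,  N = leaf(branch(3, a, 4)).
Delete trivial equation 3 = 3.
Bind R := N; no other remaining equation mentions R.
Bind N := leaf(branch(3, a, 4)); no other remaining equation mentions N. Substituting into the earlier binding gives R := leaf(branch(3, a, 4)).
Decompose h/1: leaf(T) = T.
Occurs check fails: T occurs in leaf(T); the equation T = leaf(T) has no finite solution.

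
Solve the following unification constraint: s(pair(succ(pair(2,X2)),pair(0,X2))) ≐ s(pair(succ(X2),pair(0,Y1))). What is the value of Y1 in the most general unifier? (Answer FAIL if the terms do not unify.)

FAIL

Decompose s/1: pair(succ(pair(2,X2)),pair(0,X2)) ≐ pair(succ(X2),pair(0,Y1)).
Decompose pair/2: succ(pair(2,X2)) ≐ succ(X2),  pair(0,X2) ≐ pair(0,Y1).
Decompose succ/1: pair(2,X2) ≐ X2.
Occurs check fails: X2 occurs in pair(2,X2); the equation X2 ≐ pair(2,X2) has no finite solution.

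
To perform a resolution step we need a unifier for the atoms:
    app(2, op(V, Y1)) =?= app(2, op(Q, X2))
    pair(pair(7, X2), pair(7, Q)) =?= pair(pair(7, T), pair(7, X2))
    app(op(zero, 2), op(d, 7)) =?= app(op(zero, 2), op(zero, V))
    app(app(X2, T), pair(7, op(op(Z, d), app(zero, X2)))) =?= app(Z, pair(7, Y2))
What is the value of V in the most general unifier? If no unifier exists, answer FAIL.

FAIL

Decompose app/2: 2 =?= 2,  op(V, Y1) =?= op(Q, X2).
Delete trivial equation 2 =?= 2.
Decompose op/2: V =?= Q,  Y1 =?= X2.
Bind V := Q; substituting into the one remaining equation that mentions V gives: app(op(zero, 2), op(d, 7)) =?= app(op(zero, 2), op(zero, Q)).
Bind Y1 := X2; no other remaining equation mentions Y1.
Decompose pair/2: pair(7, X2) =?= pair(7, T),  pair(7, Q) =?= pair(7, X2).
Decompose pair/2: 7 =?= 7,  X2 =?= T.
Delete trivial equation 7 =?= 7.
Bind X2 := T; substituting into the 2 remaining equations that mention X2 gives: pair(7, Q) =?= pair(7, T),  app(app(T, T), pair(7, op(op(Z, d), app(zero, T)))) =?= app(Z, pair(7, Y2)). Substituting into the earlier binding gives Y1 := T.
Decompose pair/2: 7 =?= 7,  Q =?= T.
Delete trivial equation 7 =?= 7.
Bind Q := T; substituting into the one remaining equation that mentions Q gives: app(op(zero, 2), op(d, 7)) =?= app(op(zero, 2), op(zero, T)). Substituting into the earlier binding gives V := T.
Decompose app/2: op(zero, 2) =?= op(zero, 2),  op(d, 7) =?= op(zero, T).
Delete trivial equation op(zero, 2) =?= op(zero, 2).
Decompose op/2: d =?= zero,  7 =?= T.
Clash: constants d and zero differ; no unifier exists.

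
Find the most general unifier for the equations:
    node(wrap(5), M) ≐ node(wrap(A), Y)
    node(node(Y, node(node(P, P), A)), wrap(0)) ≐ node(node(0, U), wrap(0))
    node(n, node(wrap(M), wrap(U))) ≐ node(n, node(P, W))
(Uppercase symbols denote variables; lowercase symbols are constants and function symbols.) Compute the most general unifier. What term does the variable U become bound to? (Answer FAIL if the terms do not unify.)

Decompose node/2: wrap(5) ≐ wrap(A),  M ≐ Y.
Decompose wrap/1: 5 ≐ A.
Bind A := 5; substituting into the one remaining equation that mentions A gives: node(node(Y, node(node(P, P), 5)), wrap(0)) ≐ node(node(0, U), wrap(0)).
Bind M := Y; substituting into the one remaining equation that mentions M gives: node(n, node(wrap(Y), wrap(U))) ≐ node(n, node(P, W)).
Decompose node/2: node(Y, node(node(P, P), 5)) ≐ node(0, U),  wrap(0) ≐ wrap(0).
Decompose node/2: Y ≐ 0,  node(node(P, P), 5) ≐ U.
Bind Y := 0; substituting into the one remaining equation that mentions Y gives: node(n, node(wrap(0), wrap(U))) ≐ node(n, node(P, W)). Substituting into the earlier binding gives M := 0.
Bind U := node(node(P, P), 5); substituting into the one remaining equation that mentions U gives: node(n, node(wrap(0), wrap(node(node(P, P), 5)))) ≐ node(n, node(P, W)).
Delete trivial equation wrap(0) ≐ wrap(0).
Decompose node/2: n ≐ n,  node(wrap(0), wrap(node(node(P, P), 5))) ≐ node(P, W).
Delete trivial equation n ≐ n.
Decompose node/2: wrap(0) ≐ P,  wrap(node(node(P, P), 5)) ≐ W.
Bind P := wrap(0); substituting into the remaining equation gives: wrap(node(node(wrap(0), wrap(0)), 5)) ≐ W. Substituting into the earlier binding gives U := node(node(wrap(0), wrap(0)), 5).
Bind W := wrap(node(node(wrap(0), wrap(0)), 5)).
MGU = { A ↦ 5, M ↦ 0, Y ↦ 0, U ↦ node(node(wrap(0), wrap(0)), 5), P ↦ wrap(0), W ↦ wrap(node(node(wrap(0), wrap(0)), 5)) }, so U ↦ node(node(wrap(0), wrap(0)), 5).

node(node(wrap(0), wrap(0)), 5)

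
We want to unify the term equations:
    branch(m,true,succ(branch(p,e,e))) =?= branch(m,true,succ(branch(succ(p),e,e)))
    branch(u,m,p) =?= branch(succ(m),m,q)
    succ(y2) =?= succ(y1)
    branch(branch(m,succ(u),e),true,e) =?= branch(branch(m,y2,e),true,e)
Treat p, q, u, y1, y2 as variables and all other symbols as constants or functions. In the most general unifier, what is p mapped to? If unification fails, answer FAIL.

FAIL

Decompose branch/3: m =?= m,  true =?= true,  succ(branch(p,e,e)) =?= succ(branch(succ(p),e,e)).
Delete trivial equation m =?= m.
Delete trivial equation true =?= true.
Decompose succ/1: branch(p,e,e) =?= branch(succ(p),e,e).
Decompose branch/3: p =?= succ(p),  e =?= e,  e =?= e.
Occurs check fails: p occurs in succ(p); the equation p =?= succ(p) has no finite solution.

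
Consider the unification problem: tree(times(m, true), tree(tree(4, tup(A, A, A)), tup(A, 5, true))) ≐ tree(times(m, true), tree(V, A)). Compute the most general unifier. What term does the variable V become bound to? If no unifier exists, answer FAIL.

FAIL

Decompose tree/2: times(m, true) ≐ times(m, true),  tree(tree(4, tup(A, A, A)), tup(A, 5, true)) ≐ tree(V, A).
Delete trivial equation times(m, true) ≐ times(m, true).
Decompose tree/2: tree(4, tup(A, A, A)) ≐ V,  tup(A, 5, true) ≐ A.
Bind V := tree(4, tup(A, A, A)); no other remaining equation mentions V.
Occurs check fails: A occurs in tup(A, 5, true); the equation A ≐ tup(A, 5, true) has no finite solution.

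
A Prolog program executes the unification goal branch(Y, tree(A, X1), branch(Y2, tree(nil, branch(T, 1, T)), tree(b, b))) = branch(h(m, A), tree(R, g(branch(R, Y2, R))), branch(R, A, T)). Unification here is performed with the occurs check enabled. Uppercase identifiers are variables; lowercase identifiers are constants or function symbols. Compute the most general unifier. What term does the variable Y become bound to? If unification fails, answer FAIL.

h(m, tree(nil, branch(tree(b, b), 1, tree(b, b))))

Decompose branch/3: Y = h(m, A),  tree(A, X1) = tree(R, g(branch(R, Y2, R))),  branch(Y2, tree(nil, branch(T, 1, T)), tree(b, b)) = branch(R, A, T).
Bind Y := h(m, A); no other remaining equation mentions Y.
Decompose tree/2: A = R,  X1 = g(branch(R, Y2, R)).
Bind A := R; substituting into the one remaining equation that mentions A gives: branch(Y2, tree(nil, branch(T, 1, T)), tree(b, b)) = branch(R, R, T). Substituting into the earlier binding gives Y := h(m, R).
Bind X1 := g(branch(R, Y2, R)); no other remaining equation mentions X1.
Decompose branch/3: Y2 = R,  tree(nil, branch(T, 1, T)) = R,  tree(b, b) = T.
Bind Y2 := R; no other remaining equation mentions Y2. Substituting into the earlier binding gives X1 := g(branch(R, R, R)).
Bind R := tree(nil, branch(T, 1, T)); no other remaining equation mentions R. Substituting into the earlier bindings gives Y := h(m, tree(nil, branch(T, 1, T))), A := tree(nil, branch(T, 1, T)), X1 := g(branch(tree(nil, branch(T, 1, T)), tree(nil, branch(T, 1, T)), tree(nil, branch(T, 1, T)))), Y2 := tree(nil, branch(T, 1, T)).
Bind T := tree(b, b). Substituting into the earlier bindings gives Y := h(m, tree(nil, branch(tree(b, b), 1, tree(b, b)))), A := tree(nil, branch(tree(b, b), 1, tree(b, b))), X1 := g(branch(tree(nil, branch(tree(b, b), 1, tree(b, b))), tree(nil, branch(tree(b, b), 1, tree(b, b))), tree(nil, branch(tree(b, b), 1, tree(b, b))))), Y2 := tree(nil, branch(tree(b, b), 1, tree(b, b))), R := tree(nil, branch(tree(b, b), 1, tree(b, b))).
MGU = { Y -> h(m, tree(nil, branch(tree(b, b), 1, tree(b, b)))), A -> tree(nil, branch(tree(b, b), 1, tree(b, b))), X1 -> g(branch(tree(nil, branch(tree(b, b), 1, tree(b, b))), tree(nil, branch(tree(b, b), 1, tree(b, b))), tree(nil, branch(tree(b, b), 1, tree(b, b))))), Y2 -> tree(nil, branch(tree(b, b), 1, tree(b, b))), R -> tree(nil, branch(tree(b, b), 1, tree(b, b))), T -> tree(b, b) }, so Y -> h(m, tree(nil, branch(tree(b, b), 1, tree(b, b)))).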